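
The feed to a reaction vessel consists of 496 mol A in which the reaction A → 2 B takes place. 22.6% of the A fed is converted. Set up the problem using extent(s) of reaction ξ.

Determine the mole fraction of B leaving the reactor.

0.369

A reacted = 0.226 × 496 = 112.1 mol; ν_A = −1, so ξ = 112.1/1 = 112.1 mol.
Outlet amounts (n = n₀ + ν ξ):
  A: 496 − 1(112.1) = 383.9
  B: 0 + 2(112.1) = 224.2
Total out = 608.1 mol; y_B = 224.2 / 608.1 = 0.3687.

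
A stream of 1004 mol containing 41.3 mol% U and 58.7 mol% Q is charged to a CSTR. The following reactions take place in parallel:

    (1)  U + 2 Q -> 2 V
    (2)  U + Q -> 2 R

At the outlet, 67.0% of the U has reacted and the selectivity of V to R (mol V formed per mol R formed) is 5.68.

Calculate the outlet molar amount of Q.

75.3 mol

Conversion of U: U consumed = 0.67 × 414.7 = 277.8 mol = 1ξ₁ + 1ξ₂.
Selectivity: 2ξ₁ / (2ξ₂) = 5.68 → ξ₁ = 5.68 ξ₂.
Substitute: (1·5.68 + 1) ξ₂ = 277.8 → ξ₂ = 41.59 mol, ξ₁ = 236.2 mol.
Outlet amounts (n = n₀ + Σ ν·ξ):
  U: 414.7 − 1(236.2) − 1(41.59) = 136.8
  Q: 589.3 − 2(236.2) − 1(41.59) = 75.3
  V: 0 + 2(236.2) = 472.5
  R: 0 + 2(41.59) = 83.18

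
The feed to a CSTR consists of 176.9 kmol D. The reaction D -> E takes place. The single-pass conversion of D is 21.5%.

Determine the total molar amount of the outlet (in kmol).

177 kmol

D reacted = 0.215 × 176.9 = 38.03 kmol; ν_D = −1, so ξ = 38.03/1 = 38.03 kmol.
Outlet amounts (n = n₀ + ν ξ):
  D: 176.9 − 1(38.03) = 138.9
  E: 0 + 1(38.03) = 38.03
Total out = 138.9 + 38.03 = 176.9 kmol.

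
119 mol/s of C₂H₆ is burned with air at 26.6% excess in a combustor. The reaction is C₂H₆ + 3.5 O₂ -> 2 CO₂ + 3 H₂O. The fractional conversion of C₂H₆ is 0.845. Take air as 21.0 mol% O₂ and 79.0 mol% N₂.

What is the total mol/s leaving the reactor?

2680 mol/s

Stoichiometric O₂ = 3.5 × 119 = 416.5 mol/s; O₂ fed = 416.5 × 1.266 = 527.3 mol/s.
N₂ fed = 527.3 × 79/21 = 1984 mol/s.
Fuel reacted = 0.845 × 119 → ξ = 100.6 mol/s.
Outlet (n = n₀ + ν ξ):
  C₂H₆: 119 − 1(100.6) = 18.45
  O₂: 527.3 − 3.5(100.6) = 175.3
  N₂: 1984 (inert)
  CO₂: 0 + 2(100.6) = 201.1
  H₂O: 0 + 3(100.6) = 301.7
Total out = 18.45 + 175.3 + 1984 + 201.1 + 301.7 = 2680 mol/s.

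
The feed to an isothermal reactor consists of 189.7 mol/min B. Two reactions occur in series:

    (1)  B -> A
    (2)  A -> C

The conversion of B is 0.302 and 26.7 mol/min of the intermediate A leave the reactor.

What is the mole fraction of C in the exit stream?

Conversion of B: B consumed = 1ξ₁ = 0.302 × 189.7 → ξ₁ = 57.29 mol/min.
A balance: n_A = 0 + 1ξ₁ − 1ξ₂ = 26.7 → ξ₂ = (1·57.29 − 26.7)/1 = 30.59 mol/min.
Outlet amounts (n = n₀ + Σ ν·ξ):
  B: 189.7 − 1(57.29) = 132.4
  A: 0 + 1(57.29) − 1(30.59) = 26.7
  C: 0 + 1(30.59) = 30.59
Total out = 189.7 mol/min; y_C = 30.59 / 189.7 = 0.1613.

0.161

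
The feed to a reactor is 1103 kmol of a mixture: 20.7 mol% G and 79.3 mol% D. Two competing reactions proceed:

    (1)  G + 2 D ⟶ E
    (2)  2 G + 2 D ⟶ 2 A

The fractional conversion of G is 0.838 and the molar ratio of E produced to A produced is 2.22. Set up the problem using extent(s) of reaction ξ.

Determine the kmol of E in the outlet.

132 kmol

Conversion of G: G consumed = 0.838 × 228.3 = 191.3 kmol = 1ξ₁ + 2ξ₂.
Selectivity: 1ξ₁ / (2ξ₂) = 2.22 → ξ₁ = 4.44 ξ₂.
Substitute: (1·4.44 + 2) ξ₂ = 191.3 → ξ₂ = 29.71 kmol, ξ₁ = 131.9 kmol.
Outlet amounts (n = n₀ + Σ ν·ξ):
  G: 228.3 − 1(131.9) − 2(29.71) = 36.99
  D: 874.7 − 2(131.9) − 2(29.71) = 551.4
  E: 0 + 1(131.9) = 131.9
  A: 0 + 2(29.71) = 59.42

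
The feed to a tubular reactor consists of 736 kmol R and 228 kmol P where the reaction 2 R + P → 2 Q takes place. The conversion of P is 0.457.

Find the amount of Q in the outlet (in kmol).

208 kmol

P reacted = 0.457 × 228 = 104.2 kmol; ν_P = −1, so ξ = 104.2/1 = 104.2 kmol.
Outlet amounts (n = n₀ + ν ξ):
  R: 736 − 2(104.2) = 527.6
  P: 228 − 1(104.2) = 123.8
  Q: 0 + 2(104.2) = 208.4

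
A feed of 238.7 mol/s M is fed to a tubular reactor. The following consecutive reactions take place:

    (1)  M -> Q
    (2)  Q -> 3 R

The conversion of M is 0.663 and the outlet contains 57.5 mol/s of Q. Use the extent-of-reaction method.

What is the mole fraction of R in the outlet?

Conversion of M: M consumed = 1ξ₁ = 0.663 × 238.7 → ξ₁ = 158.3 mol/s.
Q balance: n_Q = 0 + 1ξ₁ − 1ξ₂ = 57.5 → ξ₂ = (1·158.3 − 57.5)/1 = 100.8 mol/s.
Outlet amounts (n = n₀ + Σ ν·ξ):
  M: 238.7 − 1(158.3) = 80.44
  Q: 0 + 1(158.3) − 1(100.8) = 57.5
  R: 0 + 3(100.8) = 302.3
Total out = 440.2 mol/s; y_R = 302.3 / 440.2 = 0.6866.

0.687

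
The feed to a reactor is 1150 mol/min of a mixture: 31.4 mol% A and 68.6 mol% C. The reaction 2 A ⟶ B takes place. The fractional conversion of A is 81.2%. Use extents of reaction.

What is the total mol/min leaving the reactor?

A reacted = 0.812 × 361.1 = 293.2 mol/min; ν_A = −2, so ξ = 293.2/2 = 146.6 mol/min.
Outlet amounts (n = n₀ + ν ξ):
  A: 361.1 − 2(146.6) = 67.89
  B: 0 + 1(146.6) = 146.6
  C: 788.9 (inert)
Total out = 67.89 + 146.6 + 788.9 = 1003 mol/min.

1000 mol/min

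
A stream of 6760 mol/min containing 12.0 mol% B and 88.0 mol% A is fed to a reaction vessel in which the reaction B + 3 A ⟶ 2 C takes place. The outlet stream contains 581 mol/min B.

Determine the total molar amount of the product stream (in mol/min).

For B: n = n₀ − 1ξ → 581 = 811.2 − 1ξ, giving ξ = 230.2 mol/min.
Outlet amounts (n = n₀ + ν ξ):
  B: 811.2 − 1(230.2) = 581
  A: 5949 − 3(230.2) = 5258
  C: 0 + 2(230.2) = 460.4
Total out = 581 + 5258 + 460.4 = 6300 mol/min.

6300 mol/min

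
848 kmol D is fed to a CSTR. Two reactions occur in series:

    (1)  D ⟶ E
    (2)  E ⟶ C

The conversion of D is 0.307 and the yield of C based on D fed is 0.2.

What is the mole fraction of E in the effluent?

Conversion of D: D consumed = 1ξ₁ = 0.307 × 848 → ξ₁ = 260.3 kmol.
Yield of C: 1ξ₂ / 848 = 0.2 → ξ₂ = 169.6 kmol.
Outlet amounts (n = n₀ + Σ ν·ξ):
  D: 848 − 1(260.3) = 587.7
  E: 0 + 1(260.3) − 1(169.6) = 90.74
  C: 0 + 1(169.6) = 169.6
Total out = 848 kmol; y_E = 90.74 / 848 = 0.107.

0.107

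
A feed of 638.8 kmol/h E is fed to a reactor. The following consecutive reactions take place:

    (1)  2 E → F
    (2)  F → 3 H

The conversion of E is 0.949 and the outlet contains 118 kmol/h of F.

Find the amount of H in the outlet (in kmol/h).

Conversion of E: E consumed = 2ξ₁ = 0.949 × 638.8 → ξ₁ = 303.1 kmol/h.
F balance: n_F = 0 + 1ξ₁ − 1ξ₂ = 118 → ξ₂ = (1·303.1 − 118)/1 = 185.1 kmol/h.
Outlet amounts (n = n₀ + Σ ν·ξ):
  E: 638.8 − 2(303.1) = 32.58
  F: 0 + 1(303.1) − 1(185.1) = 118
  H: 0 + 3(185.1) = 555.3

555 kmol/h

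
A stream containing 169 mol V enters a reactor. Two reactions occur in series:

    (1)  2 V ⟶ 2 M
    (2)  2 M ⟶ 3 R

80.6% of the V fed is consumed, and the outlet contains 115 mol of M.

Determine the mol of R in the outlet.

31.8 mol

Conversion of V: V consumed = 2ξ₁ = 0.806 × 169 → ξ₁ = 68.11 mol.
M balance: n_M = 0 + 2ξ₁ − 2ξ₂ = 115 → ξ₂ = (2·68.11 − 115)/2 = 10.61 mol.
Outlet amounts (n = n₀ + Σ ν·ξ):
  V: 169 − 2(68.11) = 32.79
  M: 0 + 2(68.11) − 2(10.61) = 115
  R: 0 + 3(10.61) = 31.82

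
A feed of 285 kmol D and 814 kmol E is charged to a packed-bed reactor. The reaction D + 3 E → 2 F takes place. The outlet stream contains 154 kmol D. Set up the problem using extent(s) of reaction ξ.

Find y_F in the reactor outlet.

For D: n = n₀ − 1ξ → 154 = 285 − 1ξ, giving ξ = 131 kmol.
Outlet amounts (n = n₀ + ν ξ):
  D: 285 − 1(131) = 154
  E: 814 − 3(131) = 421
  F: 0 + 2(131) = 262
Total out = 837 kmol; y_F = 262 / 837 = 0.313.

0.313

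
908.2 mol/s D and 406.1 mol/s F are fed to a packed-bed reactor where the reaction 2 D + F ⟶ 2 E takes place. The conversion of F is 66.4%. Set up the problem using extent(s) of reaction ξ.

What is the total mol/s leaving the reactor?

F reacted = 0.664 × 406.1 = 269.7 mol/s; ν_F = −1, so ξ = 269.7/1 = 269.7 mol/s.
Outlet amounts (n = n₀ + ν ξ):
  D: 908.2 − 2(269.7) = 368.9
  F: 406.1 − 1(269.7) = 136.4
  E: 0 + 2(269.7) = 539.3
Total out = 368.9 + 136.4 + 539.3 = 1045 mol/s.

1040 mol/s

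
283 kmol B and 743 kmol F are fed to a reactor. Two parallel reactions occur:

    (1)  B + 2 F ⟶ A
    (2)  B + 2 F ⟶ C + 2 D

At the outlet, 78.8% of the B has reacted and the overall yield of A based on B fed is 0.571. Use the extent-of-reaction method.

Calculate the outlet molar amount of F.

Yield of A: 1ξ₁ / 283 = 0.571 → ξ₁ = 161.6 kmol.
Conversion of B: 1ξ₁ + 1ξ₂ = 0.788 × 283 = 223 → ξ₂ = 61.41 kmol.
Outlet amounts (n = n₀ + Σ ν·ξ):
  B: 283 − 1(161.6) − 1(61.41) = 60
  F: 743 − 2(161.6) − 2(61.41) = 297
  A: 0 + 1(161.6) = 161.6
  C: 0 + 1(61.41) = 61.41
  D: 0 + 2(61.41) = 122.8

297 kmol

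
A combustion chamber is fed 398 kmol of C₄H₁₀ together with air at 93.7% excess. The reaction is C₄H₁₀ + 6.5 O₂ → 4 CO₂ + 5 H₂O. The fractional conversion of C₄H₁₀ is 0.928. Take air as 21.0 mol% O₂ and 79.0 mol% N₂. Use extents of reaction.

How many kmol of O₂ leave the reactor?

Stoichiometric O₂ = 6.5 × 398 = 2587 kmol; O₂ fed = 2587 × 1.937 = 5011 kmol.
N₂ fed = 5011 × 79/21 = 18850 kmol.
Fuel reacted = 0.928 × 398 → ξ = 369.3 kmol.
Outlet (n = n₀ + ν ξ):
  C₄H₁₀: 398 − 1(369.3) = 28.66
  O₂: 5011 − 6.5(369.3) = 2610
  N₂: 18850 (inert)
  CO₂: 0 + 4(369.3) = 1477
  H₂O: 0 + 5(369.3) = 1847

2610 kmol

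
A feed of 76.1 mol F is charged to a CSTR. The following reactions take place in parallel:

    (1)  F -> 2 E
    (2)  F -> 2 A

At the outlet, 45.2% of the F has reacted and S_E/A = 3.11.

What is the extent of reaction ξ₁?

Conversion of F: F consumed = 0.452 × 76.1 = 34.4 mol = 1ξ₁ + 1ξ₂.
Selectivity: 2ξ₁ / (2ξ₂) = 3.11 → ξ₁ = 3.11 ξ₂.
Substitute: (1·3.11 + 1) ξ₂ = 34.4 → ξ₂ = 8.369 mol, ξ₁ = 26.03 mol.
Outlet amounts (n = n₀ + Σ ν·ξ):
  F: 76.1 − 1(26.03) − 1(8.369) = 41.7
  E: 0 + 2(26.03) = 52.06
  A: 0 + 2(8.369) = 16.74

ξ₁ = 26 mol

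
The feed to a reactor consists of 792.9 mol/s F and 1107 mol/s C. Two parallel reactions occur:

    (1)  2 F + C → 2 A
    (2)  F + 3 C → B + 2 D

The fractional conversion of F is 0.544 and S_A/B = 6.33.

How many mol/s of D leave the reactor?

118 mol/s

Conversion of F: F consumed = 0.544 × 792.9 = 431.3 mol/s = 2ξ₁ + 1ξ₂.
Selectivity: 2ξ₁ / (1ξ₂) = 6.33 → ξ₁ = 3.165 ξ₂.
Substitute: (2·3.165 + 1) ξ₂ = 431.3 → ξ₂ = 58.85 mol/s, ξ₁ = 186.2 mol/s.
Outlet amounts (n = n₀ + Σ ν·ξ):
  F: 792.9 − 2(186.2) − 1(58.85) = 361.6
  C: 1107 − 1(186.2) − 3(58.85) = 744.2
  A: 0 + 2(186.2) = 372.5
  B: 0 + 1(58.85) = 58.85
  D: 0 + 2(58.85) = 117.7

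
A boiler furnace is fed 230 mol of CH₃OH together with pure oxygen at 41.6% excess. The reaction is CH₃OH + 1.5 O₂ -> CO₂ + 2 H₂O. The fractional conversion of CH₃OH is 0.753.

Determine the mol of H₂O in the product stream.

346 mol

Stoichiometric O₂ = 1.5 × 230 = 345 mol; O₂ fed = 345 × 1.416 = 488.5 mol.
Fuel reacted = 0.753 × 230 → ξ = 173.2 mol.
Outlet (n = n₀ + ν ξ):
  CH₃OH: 230 − 1(173.2) = 56.81
  O₂: 488.5 − 1.5(173.2) = 228.7
  CO₂: 0 + 1(173.2) = 173.2
  H₂O: 0 + 2(173.2) = 346.4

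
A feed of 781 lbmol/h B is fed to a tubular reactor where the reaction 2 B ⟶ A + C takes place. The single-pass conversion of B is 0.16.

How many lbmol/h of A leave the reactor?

B reacted = 0.16 × 781 = 125 lbmol/h; ν_B = −2, so ξ = 125/2 = 62.48 lbmol/h.
Outlet amounts (n = n₀ + ν ξ):
  B: 781 − 2(62.48) = 656
  A: 0 + 1(62.48) = 62.48
  C: 0 + 1(62.48) = 62.48

62.5 lbmol/h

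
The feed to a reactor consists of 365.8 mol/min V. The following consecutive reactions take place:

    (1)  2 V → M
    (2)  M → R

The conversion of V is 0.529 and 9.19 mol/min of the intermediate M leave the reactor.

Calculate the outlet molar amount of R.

87.6 mol/min

Conversion of V: V consumed = 2ξ₁ = 0.529 × 365.8 → ξ₁ = 96.75 mol/min.
M balance: n_M = 0 + 1ξ₁ − 1ξ₂ = 9.19 → ξ₂ = (1·96.75 − 9.19)/1 = 87.56 mol/min.
Outlet amounts (n = n₀ + Σ ν·ξ):
  V: 365.8 − 2(96.75) = 172.3
  M: 0 + 1(96.75) − 1(87.56) = 9.19
  R: 0 + 1(87.56) = 87.56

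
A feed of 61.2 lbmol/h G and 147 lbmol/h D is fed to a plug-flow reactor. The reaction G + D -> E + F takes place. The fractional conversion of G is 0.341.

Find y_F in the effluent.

0.1

G reacted = 0.341 × 61.2 = 20.87 lbmol/h; ν_G = −1, so ξ = 20.87/1 = 20.87 lbmol/h.
Outlet amounts (n = n₀ + ν ξ):
  G: 61.2 − 1(20.87) = 40.33
  D: 147 − 1(20.87) = 126.1
  E: 0 + 1(20.87) = 20.87
  F: 0 + 1(20.87) = 20.87
Total out = 208.2 lbmol/h; y_F = 20.87 / 208.2 = 0.1002.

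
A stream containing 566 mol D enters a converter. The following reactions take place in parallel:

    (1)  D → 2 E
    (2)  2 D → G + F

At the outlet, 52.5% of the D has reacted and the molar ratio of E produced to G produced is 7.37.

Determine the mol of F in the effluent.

Conversion of D: D consumed = 0.525 × 566 = 297.2 mol = 1ξ₁ + 2ξ₂.
Selectivity: 2ξ₁ / (1ξ₂) = 7.37 → ξ₁ = 3.685 ξ₂.
Substitute: (1·3.685 + 2) ξ₂ = 297.2 → ξ₂ = 52.27 mol, ξ₁ = 192.6 mol.
Outlet amounts (n = n₀ + Σ ν·ξ):
  D: 566 − 1(192.6) − 2(52.27) = 268.9
  E: 0 + 2(192.6) = 385.2
  G: 0 + 1(52.27) = 52.27
  F: 0 + 1(52.27) = 52.27

52.3 mol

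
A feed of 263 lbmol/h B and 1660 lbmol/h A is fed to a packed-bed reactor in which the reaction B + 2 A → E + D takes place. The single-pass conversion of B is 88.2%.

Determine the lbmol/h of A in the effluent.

B reacted = 0.882 × 263 = 232 lbmol/h; ν_B = −1, so ξ = 232/1 = 232 lbmol/h.
Outlet amounts (n = n₀ + ν ξ):
  B: 263 − 1(232) = 31.03
  A: 1660 − 2(232) = 1196
  E: 0 + 1(232) = 232
  D: 0 + 1(232) = 232

1200 lbmol/h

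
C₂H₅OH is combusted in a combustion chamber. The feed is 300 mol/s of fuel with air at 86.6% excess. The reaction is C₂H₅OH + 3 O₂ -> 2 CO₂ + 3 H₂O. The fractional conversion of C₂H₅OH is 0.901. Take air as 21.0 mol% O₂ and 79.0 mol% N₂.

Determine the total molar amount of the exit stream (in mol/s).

Stoichiometric O₂ = 3 × 300 = 900 mol/s; O₂ fed = 900 × 1.866 = 1679 mol/s.
N₂ fed = 1679 × 79/21 = 6318 mol/s.
Fuel reacted = 0.901 × 300 → ξ = 270.3 mol/s.
Outlet (n = n₀ + ν ξ):
  C₂H₅OH: 300 − 1(270.3) = 29.7
  O₂: 1679 − 3(270.3) = 868.5
  N₂: 6318 (inert)
  CO₂: 0 + 2(270.3) = 540.6
  H₂O: 0 + 3(270.3) = 810.9
Total out = 29.7 + 868.5 + 6318 + 540.6 + 810.9 = 8567 mol/s.

8570 mol/s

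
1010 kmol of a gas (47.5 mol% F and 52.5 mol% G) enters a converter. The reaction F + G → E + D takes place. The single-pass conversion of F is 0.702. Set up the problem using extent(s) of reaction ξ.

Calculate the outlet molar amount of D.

337 kmol

F reacted = 0.702 × 479.8 = 336.8 kmol; ν_F = −1, so ξ = 336.8/1 = 336.8 kmol.
Outlet amounts (n = n₀ + ν ξ):
  F: 479.8 − 1(336.8) = 143
  G: 530.2 − 1(336.8) = 193.5
  E: 0 + 1(336.8) = 336.8
  D: 0 + 1(336.8) = 336.8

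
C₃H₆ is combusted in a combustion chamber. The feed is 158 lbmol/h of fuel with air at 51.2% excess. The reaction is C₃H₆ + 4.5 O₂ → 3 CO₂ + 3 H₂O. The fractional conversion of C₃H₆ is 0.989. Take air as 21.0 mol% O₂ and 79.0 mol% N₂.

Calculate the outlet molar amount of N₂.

4040 lbmol/h

Stoichiometric O₂ = 4.5 × 158 = 711 lbmol/h; O₂ fed = 711 × 1.512 = 1075 lbmol/h.
N₂ fed = 1075 × 79/21 = 4044 lbmol/h.
Fuel reacted = 0.989 × 158 → ξ = 156.3 lbmol/h.
Outlet (n = n₀ + ν ξ):
  C₃H₆: 158 − 1(156.3) = 1.738
  O₂: 1075 − 4.5(156.3) = 371.9
  N₂: 4044 (inert)
  CO₂: 0 + 3(156.3) = 468.8
  H₂O: 0 + 3(156.3) = 468.8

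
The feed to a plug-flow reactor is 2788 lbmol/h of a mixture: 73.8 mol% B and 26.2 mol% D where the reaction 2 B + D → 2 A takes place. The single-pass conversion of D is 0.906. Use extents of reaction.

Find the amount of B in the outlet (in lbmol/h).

734 lbmol/h

D reacted = 0.906 × 730.5 = 661.8 lbmol/h; ν_D = −1, so ξ = 661.8/1 = 661.8 lbmol/h.
Outlet amounts (n = n₀ + ν ξ):
  B: 2058 − 2(661.8) = 734
  D: 730.5 − 1(661.8) = 68.66
  A: 0 + 2(661.8) = 1324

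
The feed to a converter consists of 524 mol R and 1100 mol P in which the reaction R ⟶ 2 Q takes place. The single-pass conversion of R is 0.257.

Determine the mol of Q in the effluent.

269 mol

R reacted = 0.257 × 524 = 134.7 mol; ν_R = −1, so ξ = 134.7/1 = 134.7 mol.
Outlet amounts (n = n₀ + ν ξ):
  R: 524 − 1(134.7) = 389.3
  Q: 0 + 2(134.7) = 269.3
  P: 1100 (inert)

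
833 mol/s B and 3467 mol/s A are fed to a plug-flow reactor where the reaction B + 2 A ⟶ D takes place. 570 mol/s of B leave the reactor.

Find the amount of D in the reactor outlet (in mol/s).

For B: n = n₀ − 1ξ → 570 = 833 − 1ξ, giving ξ = 263 mol/s.
Outlet amounts (n = n₀ + ν ξ):
  B: 833 − 1(263) = 570
  A: 3467 − 2(263) = 2941
  D: 0 + 1(263) = 263

263 mol/s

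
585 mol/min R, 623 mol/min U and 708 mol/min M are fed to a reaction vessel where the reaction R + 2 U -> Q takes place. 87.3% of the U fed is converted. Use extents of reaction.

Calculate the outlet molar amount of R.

313 mol/min

U reacted = 0.873 × 623 = 543.9 mol/min; ν_U = −2, so ξ = 543.9/2 = 271.9 mol/min.
Outlet amounts (n = n₀ + ν ξ):
  R: 585 − 1(271.9) = 313.1
  U: 623 − 2(271.9) = 79.12
  Q: 0 + 1(271.9) = 271.9
  M: 708 (inert)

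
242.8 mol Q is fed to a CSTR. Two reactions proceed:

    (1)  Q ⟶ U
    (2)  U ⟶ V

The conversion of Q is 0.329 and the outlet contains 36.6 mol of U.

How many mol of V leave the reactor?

Conversion of Q: Q consumed = 1ξ₁ = 0.329 × 242.8 → ξ₁ = 79.88 mol.
U balance: n_U = 0 + 1ξ₁ − 1ξ₂ = 36.6 → ξ₂ = (1·79.88 − 36.6)/1 = 43.28 mol.
Outlet amounts (n = n₀ + Σ ν·ξ):
  Q: 242.8 − 1(79.88) = 162.9
  U: 0 + 1(79.88) − 1(43.28) = 36.6
  V: 0 + 1(43.28) = 43.28

43.3 mol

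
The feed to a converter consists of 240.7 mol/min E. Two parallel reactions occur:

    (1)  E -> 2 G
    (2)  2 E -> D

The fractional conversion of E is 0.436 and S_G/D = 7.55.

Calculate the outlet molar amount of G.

Conversion of E: E consumed = 0.436 × 240.7 = 104.9 mol/min = 1ξ₁ + 2ξ₂.
Selectivity: 2ξ₁ / (1ξ₂) = 7.55 → ξ₁ = 3.775 ξ₂.
Substitute: (1·3.775 + 2) ξ₂ = 104.9 → ξ₂ = 18.17 mol/min, ξ₁ = 68.6 mol/min.
Outlet amounts (n = n₀ + Σ ν·ξ):
  E: 240.7 − 1(68.6) − 2(18.17) = 135.8
  G: 0 + 2(68.6) = 137.2
  D: 0 + 1(18.17) = 18.17

137 mol/min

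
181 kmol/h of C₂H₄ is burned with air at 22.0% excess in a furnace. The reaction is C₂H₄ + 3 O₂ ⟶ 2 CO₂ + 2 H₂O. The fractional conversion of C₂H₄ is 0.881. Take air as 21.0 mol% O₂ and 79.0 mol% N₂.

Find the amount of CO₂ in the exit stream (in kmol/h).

Stoichiometric O₂ = 3 × 181 = 543 kmol/h; O₂ fed = 543 × 1.220 = 662.5 kmol/h.
N₂ fed = 662.5 × 79/21 = 2492 kmol/h.
Fuel reacted = 0.881 × 181 → ξ = 159.5 kmol/h.
Outlet (n = n₀ + ν ξ):
  C₂H₄: 181 − 1(159.5) = 21.54
  O₂: 662.5 − 3(159.5) = 184.1
  N₂: 2492 (inert)
  CO₂: 0 + 2(159.5) = 318.9
  H₂O: 0 + 2(159.5) = 318.9

319 kmol/h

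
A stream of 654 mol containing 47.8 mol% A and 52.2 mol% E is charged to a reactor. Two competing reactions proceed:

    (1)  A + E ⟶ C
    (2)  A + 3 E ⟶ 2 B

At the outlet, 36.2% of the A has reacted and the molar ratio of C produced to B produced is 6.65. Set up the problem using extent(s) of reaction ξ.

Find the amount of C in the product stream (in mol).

Conversion of A: A consumed = 0.362 × 312.6 = 113.2 mol = 1ξ₁ + 1ξ₂.
Selectivity: 1ξ₁ / (2ξ₂) = 6.65 → ξ₁ = 13.3 ξ₂.
Substitute: (1·13.3 + 1) ξ₂ = 113.2 → ξ₂ = 7.914 mol, ξ₁ = 105.3 mol.
Outlet amounts (n = n₀ + Σ ν·ξ):
  A: 312.6 − 1(105.3) − 1(7.914) = 199.4
  E: 341.4 − 1(105.3) − 3(7.914) = 212.4
  C: 0 + 1(105.3) = 105.3
  B: 0 + 2(7.914) = 15.83

105 mol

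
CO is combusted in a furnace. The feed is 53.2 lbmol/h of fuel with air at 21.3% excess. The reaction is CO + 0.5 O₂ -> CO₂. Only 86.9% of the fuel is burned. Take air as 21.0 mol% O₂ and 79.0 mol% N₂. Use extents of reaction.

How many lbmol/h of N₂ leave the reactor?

Stoichiometric O₂ = 0.5 × 53.2 = 26.6 lbmol/h; O₂ fed = 26.6 × 1.213 = 32.27 lbmol/h.
N₂ fed = 32.27 × 79/21 = 121.4 lbmol/h.
Fuel reacted = 0.869 × 53.2 → ξ = 46.23 lbmol/h.
Outlet (n = n₀ + ν ξ):
  CO: 53.2 − 1(46.23) = 6.969
  O₂: 32.27 − 0.5(46.23) = 9.15
  N₂: 121.4 (inert)
  CO₂: 0 + 1(46.23) = 46.23

121 lbmol/h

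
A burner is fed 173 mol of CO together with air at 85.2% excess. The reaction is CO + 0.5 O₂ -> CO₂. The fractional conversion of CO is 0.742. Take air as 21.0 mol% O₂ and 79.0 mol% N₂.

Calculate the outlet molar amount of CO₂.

Stoichiometric O₂ = 0.5 × 173 = 86.5 mol; O₂ fed = 86.5 × 1.852 = 160.2 mol.
N₂ fed = 160.2 × 79/21 = 602.6 mol.
Fuel reacted = 0.742 × 173 → ξ = 128.4 mol.
Outlet (n = n₀ + ν ξ):
  CO: 173 − 1(128.4) = 44.63
  O₂: 160.2 − 0.5(128.4) = 96.01
  N₂: 602.6 (inert)
  CO₂: 0 + 1(128.4) = 128.4

128 mol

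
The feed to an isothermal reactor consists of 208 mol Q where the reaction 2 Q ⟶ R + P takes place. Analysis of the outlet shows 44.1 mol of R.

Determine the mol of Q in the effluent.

For R: n = n₀ + 1ξ → 44.1 = 0 + 1ξ, giving ξ = 44.1 mol.
Outlet amounts (n = n₀ + ν ξ):
  Q: 208 − 2(44.1) = 119.8
  R: 0 + 1(44.1) = 44.1
  P: 0 + 1(44.1) = 44.1

120 mol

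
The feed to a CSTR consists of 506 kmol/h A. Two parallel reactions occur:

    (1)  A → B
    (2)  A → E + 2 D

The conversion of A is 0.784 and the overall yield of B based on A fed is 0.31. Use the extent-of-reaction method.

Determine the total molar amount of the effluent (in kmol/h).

986 kmol/h

Yield of B: 1ξ₁ / 506 = 0.31 → ξ₁ = 156.9 kmol/h.
Conversion of A: 1ξ₁ + 1ξ₂ = 0.784 × 506 = 396.7 → ξ₂ = 239.8 kmol/h.
Outlet amounts (n = n₀ + Σ ν·ξ):
  A: 506 − 1(156.9) − 1(239.8) = 109.3
  B: 0 + 1(156.9) = 156.9
  E: 0 + 1(239.8) = 239.8
  D: 0 + 2(239.8) = 479.7
Total out = 109.3 + 156.9 + 239.8 + 479.7 = 985.7 kmol/h.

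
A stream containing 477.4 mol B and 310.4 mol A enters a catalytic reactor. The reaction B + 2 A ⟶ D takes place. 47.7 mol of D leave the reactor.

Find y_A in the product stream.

0.311

For D: n = n₀ + 1ξ → 47.7 = 0 + 1ξ, giving ξ = 47.7 mol.
Outlet amounts (n = n₀ + ν ξ):
  B: 477.4 − 1(47.7) = 429.7
  A: 310.4 − 2(47.7) = 215
  D: 0 + 1(47.7) = 47.7
Total out = 692.4 mol; y_A = 215 / 692.4 = 0.3105.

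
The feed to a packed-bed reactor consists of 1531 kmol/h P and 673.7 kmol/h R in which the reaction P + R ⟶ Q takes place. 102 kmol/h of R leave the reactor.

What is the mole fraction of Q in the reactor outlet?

0.35

For R: n = n₀ − 1ξ → 102 = 673.7 − 1ξ, giving ξ = 571.7 kmol/h.
Outlet amounts (n = n₀ + ν ξ):
  P: 1531 − 1(571.7) = 959.3
  R: 673.7 − 1(571.7) = 102
  Q: 0 + 1(571.7) = 571.7
Total out = 1633 kmol/h; y_Q = 571.7 / 1633 = 0.3501.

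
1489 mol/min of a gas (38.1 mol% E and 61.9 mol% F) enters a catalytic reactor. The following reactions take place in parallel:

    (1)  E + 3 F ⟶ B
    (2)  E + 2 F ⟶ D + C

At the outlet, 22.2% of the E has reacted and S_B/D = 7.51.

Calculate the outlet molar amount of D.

Conversion of E: E consumed = 0.222 × 567.3 = 125.9 mol/min = 1ξ₁ + 1ξ₂.
Selectivity: 1ξ₁ / (1ξ₂) = 7.51 → ξ₁ = 7.51 ξ₂.
Substitute: (1·7.51 + 1) ξ₂ = 125.9 → ξ₂ = 14.8 mol/min, ξ₁ = 111.1 mol/min.
Outlet amounts (n = n₀ + Σ ν·ξ):
  E: 567.3 − 1(111.1) − 1(14.8) = 441.4
  F: 921.7 − 3(111.1) − 2(14.8) = 558.7
  B: 0 + 1(111.1) = 111.1
  D: 0 + 1(14.8) = 14.8
  C: 0 + 1(14.8) = 14.8

14.8 mol/min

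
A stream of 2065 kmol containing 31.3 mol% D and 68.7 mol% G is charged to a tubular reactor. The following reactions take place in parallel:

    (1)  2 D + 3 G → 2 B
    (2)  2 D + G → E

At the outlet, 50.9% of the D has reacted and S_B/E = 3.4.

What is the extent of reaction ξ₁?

Conversion of D: D consumed = 0.509 × 646.3 = 329 kmol = 2ξ₁ + 2ξ₂.
Selectivity: 2ξ₁ / (1ξ₂) = 3.4 → ξ₁ = 1.7 ξ₂.
Substitute: (2·1.7 + 2) ξ₂ = 329 → ξ₂ = 60.92 kmol, ξ₁ = 103.6 kmol.
Outlet amounts (n = n₀ + Σ ν·ξ):
  D: 646.3 − 2(103.6) − 2(60.92) = 317.4
  G: 1419 − 3(103.6) − 1(60.92) = 1047
  B: 0 + 2(103.6) = 207.1
  E: 0 + 1(60.92) = 60.92

ξ₁ = 104 kmol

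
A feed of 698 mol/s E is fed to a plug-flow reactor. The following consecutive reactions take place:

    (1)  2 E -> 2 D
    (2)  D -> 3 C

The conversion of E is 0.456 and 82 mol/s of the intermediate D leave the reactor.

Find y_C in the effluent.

Conversion of E: E consumed = 2ξ₁ = 0.456 × 698 → ξ₁ = 159.1 mol/s.
D balance: n_D = 0 + 2ξ₁ − 1ξ₂ = 82 → ξ₂ = (2·159.1 − 82)/1 = 236.3 mol/s.
Outlet amounts (n = n₀ + Σ ν·ξ):
  E: 698 − 2(159.1) = 379.7
  D: 0 + 2(159.1) − 1(236.3) = 82
  C: 0 + 3(236.3) = 708.9
Total out = 1171 mol/s; y_C = 708.9 / 1171 = 0.6056.

0.606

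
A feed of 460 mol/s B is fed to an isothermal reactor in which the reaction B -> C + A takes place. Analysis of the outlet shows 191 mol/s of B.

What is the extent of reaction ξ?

ξ = 269 mol/s

For B: n = n₀ − 1ξ → 191 = 460 − 1ξ, giving ξ = 269 mol/s.
Outlet amounts (n = n₀ + ν ξ):
  B: 460 − 1(269) = 191
  C: 0 + 1(269) = 269
  A: 0 + 1(269) = 269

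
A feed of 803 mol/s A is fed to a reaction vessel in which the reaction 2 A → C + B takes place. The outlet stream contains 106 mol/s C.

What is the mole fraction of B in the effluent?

0.132

For C: n = n₀ + 1ξ → 106 = 0 + 1ξ, giving ξ = 106 mol/s.
Outlet amounts (n = n₀ + ν ξ):
  A: 803 − 2(106) = 591
  C: 0 + 1(106) = 106
  B: 0 + 1(106) = 106
Total out = 803 mol/s; y_B = 106 / 803 = 0.132.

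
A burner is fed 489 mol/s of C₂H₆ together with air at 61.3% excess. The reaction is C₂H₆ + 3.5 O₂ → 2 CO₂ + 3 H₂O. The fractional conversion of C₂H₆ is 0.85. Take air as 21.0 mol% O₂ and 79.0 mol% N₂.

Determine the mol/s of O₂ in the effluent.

1310 mol/s

Stoichiometric O₂ = 3.5 × 489 = 1712 mol/s; O₂ fed = 1712 × 1.613 = 2761 mol/s.
N₂ fed = 2761 × 79/21 = 10390 mol/s.
Fuel reacted = 0.85 × 489 → ξ = 415.6 mol/s.
Outlet (n = n₀ + ν ξ):
  C₂H₆: 489 − 1(415.6) = 73.35
  O₂: 2761 − 3.5(415.6) = 1306
  N₂: 10390 (inert)
  CO₂: 0 + 2(415.6) = 831.3
  H₂O: 0 + 3(415.6) = 1247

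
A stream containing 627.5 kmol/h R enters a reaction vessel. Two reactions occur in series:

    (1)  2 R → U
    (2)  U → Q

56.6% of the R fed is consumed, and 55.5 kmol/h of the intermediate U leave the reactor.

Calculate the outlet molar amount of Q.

122 kmol/h

Conversion of R: R consumed = 2ξ₁ = 0.566 × 627.5 → ξ₁ = 177.6 kmol/h.
U balance: n_U = 0 + 1ξ₁ − 1ξ₂ = 55.5 → ξ₂ = (1·177.6 − 55.5)/1 = 122.1 kmol/h.
Outlet amounts (n = n₀ + Σ ν·ξ):
  R: 627.5 − 2(177.6) = 272.3
  U: 0 + 1(177.6) − 1(122.1) = 55.5
  Q: 0 + 1(122.1) = 122.1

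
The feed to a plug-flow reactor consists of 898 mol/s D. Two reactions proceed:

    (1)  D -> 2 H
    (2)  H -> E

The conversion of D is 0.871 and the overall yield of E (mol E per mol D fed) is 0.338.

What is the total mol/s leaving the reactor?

1680 mol/s

Conversion of D: D consumed = 1ξ₁ = 0.871 × 898 → ξ₁ = 782.2 mol/s.
Yield of E: 1ξ₂ / 898 = 0.338 → ξ₂ = 303.5 mol/s.
Outlet amounts (n = n₀ + Σ ν·ξ):
  D: 898 − 1(782.2) = 115.8
  H: 0 + 2(782.2) − 1(303.5) = 1261
  E: 0 + 1(303.5) = 303.5
Total out = 115.8 + 1261 + 303.5 = 1680 mol/s.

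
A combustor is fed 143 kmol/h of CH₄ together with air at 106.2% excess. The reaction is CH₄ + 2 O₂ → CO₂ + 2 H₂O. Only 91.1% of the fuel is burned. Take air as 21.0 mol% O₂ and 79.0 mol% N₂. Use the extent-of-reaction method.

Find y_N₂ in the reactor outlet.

Stoichiometric O₂ = 2 × 143 = 286 kmol/h; O₂ fed = 286 × 2.062 = 589.7 kmol/h.
N₂ fed = 589.7 × 79/21 = 2219 kmol/h.
Fuel reacted = 0.911 × 143 → ξ = 130.3 kmol/h.
Outlet (n = n₀ + ν ξ):
  CH₄: 143 − 1(130.3) = 12.73
  O₂: 589.7 − 2(130.3) = 329.2
  N₂: 2219 (inert)
  CO₂: 0 + 1(130.3) = 130.3
  H₂O: 0 + 2(130.3) = 260.5
Total out = 2951 kmol/h; y_N₂ = 2219 / 2951 = 0.7517.

0.752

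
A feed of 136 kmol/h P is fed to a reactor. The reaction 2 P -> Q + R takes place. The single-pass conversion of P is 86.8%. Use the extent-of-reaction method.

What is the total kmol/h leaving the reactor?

136 kmol/h

P reacted = 0.868 × 136 = 118 kmol/h; ν_P = −2, so ξ = 118/2 = 59.02 kmol/h.
Outlet amounts (n = n₀ + ν ξ):
  P: 136 − 2(59.02) = 17.95
  Q: 0 + 1(59.02) = 59.02
  R: 0 + 1(59.02) = 59.02
Total out = 17.95 + 59.02 + 59.02 = 136 kmol/h.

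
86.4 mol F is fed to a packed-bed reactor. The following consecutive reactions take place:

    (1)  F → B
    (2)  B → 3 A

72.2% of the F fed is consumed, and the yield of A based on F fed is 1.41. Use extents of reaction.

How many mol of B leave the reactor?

Conversion of F: F consumed = 1ξ₁ = 0.722 × 86.4 → ξ₁ = 62.38 mol.
Yield of A: 3ξ₂ / 86.4 = 1.41 → ξ₂ = 40.61 mol.
Outlet amounts (n = n₀ + Σ ν·ξ):
  F: 86.4 − 1(62.38) = 24.02
  B: 0 + 1(62.38) − 1(40.61) = 21.77
  A: 0 + 3(40.61) = 121.8

21.8 mol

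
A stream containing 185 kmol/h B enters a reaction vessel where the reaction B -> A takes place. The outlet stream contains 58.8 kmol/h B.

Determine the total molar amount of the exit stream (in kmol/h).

185 kmol/h

For B: n = n₀ − 1ξ → 58.8 = 185 − 1ξ, giving ξ = 126.2 kmol/h.
Outlet amounts (n = n₀ + ν ξ):
  B: 185 − 1(126.2) = 58.8
  A: 0 + 1(126.2) = 126.2
Total out = 58.8 + 126.2 = 185 kmol/h.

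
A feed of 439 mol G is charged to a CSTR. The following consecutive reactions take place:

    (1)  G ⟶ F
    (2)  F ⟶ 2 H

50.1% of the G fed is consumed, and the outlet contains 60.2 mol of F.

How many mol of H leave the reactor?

319 mol

Conversion of G: G consumed = 1ξ₁ = 0.501 × 439 → ξ₁ = 219.9 mol.
F balance: n_F = 0 + 1ξ₁ − 1ξ₂ = 60.2 → ξ₂ = (1·219.9 − 60.2)/1 = 159.7 mol.
Outlet amounts (n = n₀ + Σ ν·ξ):
  G: 439 − 1(219.9) = 219.1
  F: 0 + 1(219.9) − 1(159.7) = 60.2
  H: 0 + 2(159.7) = 319.5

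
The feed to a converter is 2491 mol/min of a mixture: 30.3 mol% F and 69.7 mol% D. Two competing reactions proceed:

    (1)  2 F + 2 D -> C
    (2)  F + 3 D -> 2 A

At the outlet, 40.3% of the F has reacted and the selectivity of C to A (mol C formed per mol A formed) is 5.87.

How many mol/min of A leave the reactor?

24.9 mol/min

Conversion of F: F consumed = 0.403 × 754.8 = 304.2 mol/min = 2ξ₁ + 1ξ₂.
Selectivity: 1ξ₁ / (2ξ₂) = 5.87 → ξ₁ = 11.74 ξ₂.
Substitute: (2·11.74 + 1) ξ₂ = 304.2 → ξ₂ = 12.43 mol/min, ξ₁ = 145.9 mol/min.
Outlet amounts (n = n₀ + Σ ν·ξ):
  F: 754.8 − 2(145.9) − 1(12.43) = 450.6
  D: 1736 − 2(145.9) − 3(12.43) = 1407
  C: 0 + 1(145.9) = 145.9
  A: 0 + 2(12.43) = 24.85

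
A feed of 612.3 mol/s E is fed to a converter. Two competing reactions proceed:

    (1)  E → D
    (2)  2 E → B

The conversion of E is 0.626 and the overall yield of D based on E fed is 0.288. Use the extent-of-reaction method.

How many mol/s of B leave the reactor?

103 mol/s

Yield of D: 1ξ₁ / 612.3 = 0.288 → ξ₁ = 176.3 mol/s.
Conversion of E: 1ξ₁ + 2ξ₂ = 0.626 × 612.3 = 383.3 → ξ₂ = 103.5 mol/s.
Outlet amounts (n = n₀ + Σ ν·ξ):
  E: 612.3 − 1(176.3) − 2(103.5) = 229
  D: 0 + 1(176.3) = 176.3
  B: 0 + 1(103.5) = 103.5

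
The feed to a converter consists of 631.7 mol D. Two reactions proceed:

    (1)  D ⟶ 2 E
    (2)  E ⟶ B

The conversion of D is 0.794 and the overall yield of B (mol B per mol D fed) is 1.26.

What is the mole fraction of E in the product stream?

Conversion of D: D consumed = 1ξ₁ = 0.794 × 631.7 → ξ₁ = 501.6 mol.
Yield of B: 1ξ₂ / 631.7 = 1.26 → ξ₂ = 795.9 mol.
Outlet amounts (n = n₀ + Σ ν·ξ):
  D: 631.7 − 1(501.6) = 130.1
  E: 0 + 2(501.6) − 1(795.9) = 207.2
  B: 0 + 1(795.9) = 795.9
Total out = 1133 mol; y_E = 207.2 / 1133 = 0.1828.

0.183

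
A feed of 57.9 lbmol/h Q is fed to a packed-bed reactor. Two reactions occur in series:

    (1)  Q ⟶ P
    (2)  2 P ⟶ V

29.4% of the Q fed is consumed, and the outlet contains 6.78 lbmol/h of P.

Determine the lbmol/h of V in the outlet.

5.12 lbmol/h

Conversion of Q: Q consumed = 1ξ₁ = 0.294 × 57.9 → ξ₁ = 17.02 lbmol/h.
P balance: n_P = 0 + 1ξ₁ − 2ξ₂ = 6.78 → ξ₂ = (1·17.02 − 6.78)/2 = 5.121 lbmol/h.
Outlet amounts (n = n₀ + Σ ν·ξ):
  Q: 57.9 − 1(17.02) = 40.88
  P: 0 + 1(17.02) − 2(5.121) = 6.78
  V: 0 + 1(5.121) = 5.121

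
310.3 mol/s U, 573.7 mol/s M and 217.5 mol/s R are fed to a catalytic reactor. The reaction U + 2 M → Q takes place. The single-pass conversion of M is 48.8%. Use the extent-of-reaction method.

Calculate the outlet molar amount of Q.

140 mol/s

M reacted = 0.488 × 573.7 = 280 mol/s; ν_M = −2, so ξ = 280/2 = 140 mol/s.
Outlet amounts (n = n₀ + ν ξ):
  U: 310.3 − 1(140) = 170.3
  M: 573.7 − 2(140) = 293.7
  Q: 0 + 1(140) = 140
  R: 217.5 (inert)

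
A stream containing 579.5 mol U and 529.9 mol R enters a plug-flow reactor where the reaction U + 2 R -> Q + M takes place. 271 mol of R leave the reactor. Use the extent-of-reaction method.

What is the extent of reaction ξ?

For R: n = n₀ − 2ξ → 271 = 529.9 − 2ξ, giving ξ = 129.4 mol.
Outlet amounts (n = n₀ + ν ξ):
  U: 579.5 − 1(129.4) = 450.1
  R: 529.9 − 2(129.4) = 271
  Q: 0 + 1(129.4) = 129.4
  M: 0 + 1(129.4) = 129.4

ξ = 129 mol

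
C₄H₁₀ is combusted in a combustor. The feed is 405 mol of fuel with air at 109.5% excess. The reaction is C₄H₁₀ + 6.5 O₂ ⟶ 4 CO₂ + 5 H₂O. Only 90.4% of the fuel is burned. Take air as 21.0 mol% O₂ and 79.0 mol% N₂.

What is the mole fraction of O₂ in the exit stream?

0.115

Stoichiometric O₂ = 6.5 × 405 = 2632 mol; O₂ fed = 2632 × 2.095 = 5515 mol.
N₂ fed = 5515 × 79/21 = 20750 mol.
Fuel reacted = 0.904 × 405 → ξ = 366.1 mol.
Outlet (n = n₀ + ν ξ):
  C₄H₁₀: 405 − 1(366.1) = 38.88
  O₂: 5515 − 6.5(366.1) = 3135
  N₂: 20750 (inert)
  CO₂: 0 + 4(366.1) = 1464
  H₂O: 0 + 5(366.1) = 1831
Total out = 27220 mol; y_O₂ = 3135 / 27220 = 0.1152.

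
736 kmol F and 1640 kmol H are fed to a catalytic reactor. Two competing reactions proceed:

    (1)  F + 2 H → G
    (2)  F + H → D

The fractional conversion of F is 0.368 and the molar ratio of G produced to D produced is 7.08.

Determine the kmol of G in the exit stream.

Conversion of F: F consumed = 0.368 × 736 = 270.8 kmol = 1ξ₁ + 1ξ₂.
Selectivity: 1ξ₁ / (1ξ₂) = 7.08 → ξ₁ = 7.08 ξ₂.
Substitute: (1·7.08 + 1) ξ₂ = 270.8 → ξ₂ = 33.52 kmol, ξ₁ = 237.3 kmol.
Outlet amounts (n = n₀ + Σ ν·ξ):
  F: 736 − 1(237.3) − 1(33.52) = 465.2
  H: 1640 − 2(237.3) − 1(33.52) = 1132
  G: 0 + 1(237.3) = 237.3
  D: 0 + 1(33.52) = 33.52

237 kmol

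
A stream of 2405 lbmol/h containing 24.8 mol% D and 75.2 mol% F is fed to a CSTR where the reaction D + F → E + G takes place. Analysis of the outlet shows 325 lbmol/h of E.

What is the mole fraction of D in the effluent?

For E: n = n₀ + 1ξ → 325 = 0 + 1ξ, giving ξ = 325 lbmol/h.
Outlet amounts (n = n₀ + ν ξ):
  D: 596.4 − 1(325) = 271.4
  F: 1809 − 1(325) = 1484
  E: 0 + 1(325) = 325
  G: 0 + 1(325) = 325
Total out = 2405 lbmol/h; y_D = 271.4 / 2405 = 0.1129.

0.113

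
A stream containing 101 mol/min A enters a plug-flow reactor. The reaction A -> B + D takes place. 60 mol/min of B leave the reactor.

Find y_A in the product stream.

0.255

For B: n = n₀ + 1ξ → 60 = 0 + 1ξ, giving ξ = 60 mol/min.
Outlet amounts (n = n₀ + ν ξ):
  A: 101 − 1(60) = 41
  B: 0 + 1(60) = 60
  D: 0 + 1(60) = 60
Total out = 161 mol/min; y_A = 41 / 161 = 0.2547.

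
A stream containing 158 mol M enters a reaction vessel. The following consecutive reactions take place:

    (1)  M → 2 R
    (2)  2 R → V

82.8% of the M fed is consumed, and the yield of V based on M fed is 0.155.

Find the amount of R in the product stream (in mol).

Conversion of M: M consumed = 1ξ₁ = 0.828 × 158 → ξ₁ = 130.8 mol.
Yield of V: 1ξ₂ / 158 = 0.155 → ξ₂ = 24.49 mol.
Outlet amounts (n = n₀ + Σ ν·ξ):
  M: 158 − 1(130.8) = 27.18
  R: 0 + 2(130.8) − 2(24.49) = 212.7
  V: 0 + 1(24.49) = 24.49

213 mol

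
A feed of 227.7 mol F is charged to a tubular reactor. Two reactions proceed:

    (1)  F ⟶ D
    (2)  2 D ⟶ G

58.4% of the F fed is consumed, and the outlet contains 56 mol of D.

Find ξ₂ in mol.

ξ₂ = 38.5 mol

Conversion of F: F consumed = 1ξ₁ = 0.584 × 227.7 → ξ₁ = 133 mol.
D balance: n_D = 0 + 1ξ₁ − 2ξ₂ = 56 → ξ₂ = (1·133 − 56)/2 = 38.49 mol.
Outlet amounts (n = n₀ + Σ ν·ξ):
  F: 227.7 − 1(133) = 94.72
  D: 0 + 1(133) − 2(38.49) = 56
  G: 0 + 1(38.49) = 38.49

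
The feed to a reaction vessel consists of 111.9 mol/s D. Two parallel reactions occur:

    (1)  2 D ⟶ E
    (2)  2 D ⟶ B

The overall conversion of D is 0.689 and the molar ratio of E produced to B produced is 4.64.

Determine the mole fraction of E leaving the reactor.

Conversion of D: D consumed = 0.689 × 111.9 = 77.1 mol/s = 2ξ₁ + 2ξ₂.
Selectivity: 1ξ₁ / (1ξ₂) = 4.64 → ξ₁ = 4.64 ξ₂.
Substitute: (2·4.64 + 2) ξ₂ = 77.1 → ξ₂ = 6.835 mol/s, ξ₁ = 31.71 mol/s.
Outlet amounts (n = n₀ + Σ ν·ξ):
  D: 111.9 − 2(31.71) − 2(6.835) = 34.8
  E: 0 + 1(31.71) = 31.71
  B: 0 + 1(6.835) = 6.835
Total out = 73.35 mol/s; y_E = 31.71 / 73.35 = 0.4324.

0.432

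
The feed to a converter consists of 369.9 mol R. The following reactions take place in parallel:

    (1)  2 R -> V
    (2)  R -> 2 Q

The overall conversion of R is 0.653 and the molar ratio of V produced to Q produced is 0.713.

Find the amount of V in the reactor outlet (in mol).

89.4 mol

Conversion of R: R consumed = 0.653 × 369.9 = 241.5 mol = 2ξ₁ + 1ξ₂.
Selectivity: 1ξ₁ / (2ξ₂) = 0.713 → ξ₁ = 1.426 ξ₂.
Substitute: (2·1.426 + 1) ξ₂ = 241.5 → ξ₂ = 62.71 mol, ξ₁ = 89.42 mol.
Outlet amounts (n = n₀ + Σ ν·ξ):
  R: 369.9 − 2(89.42) − 1(62.71) = 128.4
  V: 0 + 1(89.42) = 89.42
  Q: 0 + 2(62.71) = 125.4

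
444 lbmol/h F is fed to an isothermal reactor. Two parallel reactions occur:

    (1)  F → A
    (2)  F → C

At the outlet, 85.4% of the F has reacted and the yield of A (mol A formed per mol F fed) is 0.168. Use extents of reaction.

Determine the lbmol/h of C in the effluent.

Yield of A: 1ξ₁ / 444 = 0.168 → ξ₁ = 74.59 lbmol/h.
Conversion of F: 1ξ₁ + 1ξ₂ = 0.854 × 444 = 379.2 → ξ₂ = 304.6 lbmol/h.
Outlet amounts (n = n₀ + Σ ν·ξ):
  F: 444 − 1(74.59) − 1(304.6) = 64.82
  A: 0 + 1(74.59) = 74.59
  C: 0 + 1(304.6) = 304.6

305 lbmol/h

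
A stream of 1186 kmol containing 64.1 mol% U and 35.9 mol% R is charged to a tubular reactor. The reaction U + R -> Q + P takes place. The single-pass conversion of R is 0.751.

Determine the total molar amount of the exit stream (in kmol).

R reacted = 0.751 × 425.8 = 319.8 kmol; ν_R = −1, so ξ = 319.8/1 = 319.8 kmol.
Outlet amounts (n = n₀ + ν ξ):
  U: 760.2 − 1(319.8) = 440.5
  R: 425.8 − 1(319.8) = 106
  Q: 0 + 1(319.8) = 319.8
  P: 0 + 1(319.8) = 319.8
Total out = 440.5 + 106 + 319.8 + 319.8 = 1186 kmol.

1190 kmol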